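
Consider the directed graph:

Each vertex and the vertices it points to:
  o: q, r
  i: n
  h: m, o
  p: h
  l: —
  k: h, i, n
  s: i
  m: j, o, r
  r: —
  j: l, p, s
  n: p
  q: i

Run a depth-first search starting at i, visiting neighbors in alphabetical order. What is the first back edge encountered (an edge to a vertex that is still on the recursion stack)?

DFS from i (visiting neighbors in alphabetical order); mark gray on enter, black on exit:
i gray
  n gray
    p gray
      h gray
        m gray
          j gray
            l gray
            l black
            j→p: p is gray → back edge
First back edge: j → p.

j->p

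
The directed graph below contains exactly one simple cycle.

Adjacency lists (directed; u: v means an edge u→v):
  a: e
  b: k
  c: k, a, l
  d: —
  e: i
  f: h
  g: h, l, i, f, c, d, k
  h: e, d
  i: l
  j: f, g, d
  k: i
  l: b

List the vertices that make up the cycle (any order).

DFS with gray/black marking from l:
l gray
  b gray
    k gray
      i gray
        i→l: l is gray → back edge
Back edge closes the cycle l → b → k → i → l; its vertices are {b, i, k, l}.

b, i, k, l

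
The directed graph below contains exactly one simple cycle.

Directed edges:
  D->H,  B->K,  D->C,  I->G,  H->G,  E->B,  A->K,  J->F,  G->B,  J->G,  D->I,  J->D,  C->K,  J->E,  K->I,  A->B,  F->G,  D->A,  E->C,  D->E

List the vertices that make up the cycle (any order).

DFS with gray/black marking from I:
I gray
  G gray
    B gray
      K gray
        K→I: I is gray → back edge
Back edge closes the cycle I → G → B → K → I; its vertices are {B, G, I, K}.

B, G, I, K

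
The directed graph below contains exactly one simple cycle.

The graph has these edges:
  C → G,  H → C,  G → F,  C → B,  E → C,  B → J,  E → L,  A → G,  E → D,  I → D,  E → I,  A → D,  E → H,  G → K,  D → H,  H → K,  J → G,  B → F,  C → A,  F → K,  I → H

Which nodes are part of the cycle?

A, C, D, H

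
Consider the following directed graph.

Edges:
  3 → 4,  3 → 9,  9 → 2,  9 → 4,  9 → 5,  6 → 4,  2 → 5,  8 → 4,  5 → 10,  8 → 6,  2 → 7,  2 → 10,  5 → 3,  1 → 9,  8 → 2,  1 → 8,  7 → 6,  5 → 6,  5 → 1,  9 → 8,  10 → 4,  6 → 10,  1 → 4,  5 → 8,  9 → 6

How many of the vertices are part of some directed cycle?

A vertex is on a directed cycle iff it belongs to a strongly connected component of size ≥ 2 (or has a self-loop).
The vertices on cycles are {1, 2, 3, 5, 8, 9} — 6 in total.

6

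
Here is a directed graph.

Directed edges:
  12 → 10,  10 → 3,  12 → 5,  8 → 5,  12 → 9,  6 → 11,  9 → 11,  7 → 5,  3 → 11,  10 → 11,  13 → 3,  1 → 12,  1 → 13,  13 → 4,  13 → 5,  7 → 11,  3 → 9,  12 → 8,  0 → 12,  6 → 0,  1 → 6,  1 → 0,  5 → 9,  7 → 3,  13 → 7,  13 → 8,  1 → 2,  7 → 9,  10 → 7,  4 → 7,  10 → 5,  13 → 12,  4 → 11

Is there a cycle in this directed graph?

No

DFS with white/gray/black marking, starting from 5:
5 gray
  9 gray
    11 gray
    11 black
  9 black
5 black
8 gray
  8→5: 5 black — skip
8 black
13 gray
  3 gray
    3→9: 9 black — skip
    3→11: 11 black — skip
  3 black
  13→5: 5 black — skip
  4 gray
    4→11: 11 black — skip
    7 gray
      7→9: 9 black — skip
      7→11: 11 black — skip
      7→5: 5 black — skip
      7→3: 3 black — skip
    7 black
  4 black
  13→8: 8 black — skip
  13→7: 7 black — skip
  12 gray
    10 gray
      10→5: 5 black — skip
      10→11: 11 black — skip
      10→3: 3 black — skip
      10→7: 7 black — skip
    10 black
    12→8: 8 black — skip
    12→9: 9 black — skip
    12→5: 5 black — skip
  12 black
13 black
1 gray
  6 gray
    0 gray
      0→12: 12 black — skip
    0 black
    6→11: 11 black — skip
  6 black
  1→13: 13 black — skip
  1→12: 12 black — skip
  1→0: 0 black — skip
  2 gray
  2 black
1 black
Every edge goes to a white or black vertex — no back edge, so the graph is acyclic.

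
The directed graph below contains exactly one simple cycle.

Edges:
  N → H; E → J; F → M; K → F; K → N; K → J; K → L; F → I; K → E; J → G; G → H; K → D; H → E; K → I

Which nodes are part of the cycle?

DFS with gray/black marking from J:
J gray
  G gray
    H gray
      E gray
        E→J: J is gray → back edge
Back edge closes the cycle J → G → H → E → J; its vertices are {E, G, H, J}.

E, G, H, J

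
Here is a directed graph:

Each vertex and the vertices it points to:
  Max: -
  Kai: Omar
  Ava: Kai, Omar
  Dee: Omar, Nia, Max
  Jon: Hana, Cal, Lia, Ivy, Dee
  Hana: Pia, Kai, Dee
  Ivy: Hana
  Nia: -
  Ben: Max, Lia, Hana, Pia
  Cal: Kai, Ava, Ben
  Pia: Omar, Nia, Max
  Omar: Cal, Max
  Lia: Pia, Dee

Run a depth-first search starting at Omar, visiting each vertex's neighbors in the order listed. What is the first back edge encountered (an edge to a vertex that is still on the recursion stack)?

Kai->Omar

DFS from Omar (visiting each vertex's neighbors in the order listed); mark gray on enter, black on exit:
Omar gray
  Cal gray
    Kai gray
      Kai→Omar: Omar is gray → back edge
First back edge: Kai → Omar.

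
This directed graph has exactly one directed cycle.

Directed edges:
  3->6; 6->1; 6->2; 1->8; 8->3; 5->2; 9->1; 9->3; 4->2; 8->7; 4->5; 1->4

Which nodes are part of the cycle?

DFS with gray/black marking from 1:
1 gray
  8 gray
    3 gray
      6 gray
        2 gray
        2 black
        6→1: 1 is gray → back edge
Back edge closes the cycle 1 → 8 → 3 → 6 → 1; its vertices are {1, 3, 6, 8}.

1, 3, 6, 8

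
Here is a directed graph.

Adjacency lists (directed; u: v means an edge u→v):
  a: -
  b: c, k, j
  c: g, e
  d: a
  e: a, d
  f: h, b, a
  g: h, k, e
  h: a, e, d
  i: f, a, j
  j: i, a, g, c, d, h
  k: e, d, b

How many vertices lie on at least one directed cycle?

7

A vertex is on a directed cycle iff it belongs to a strongly connected component of size ≥ 2 (or has a self-loop).
The vertices on cycles are {b, c, f, g, i, j, k} — 7 in total.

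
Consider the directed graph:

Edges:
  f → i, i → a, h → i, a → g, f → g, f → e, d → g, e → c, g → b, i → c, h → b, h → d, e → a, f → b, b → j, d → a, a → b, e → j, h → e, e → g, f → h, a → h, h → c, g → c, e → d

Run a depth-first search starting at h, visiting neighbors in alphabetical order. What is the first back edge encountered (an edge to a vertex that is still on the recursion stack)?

a→h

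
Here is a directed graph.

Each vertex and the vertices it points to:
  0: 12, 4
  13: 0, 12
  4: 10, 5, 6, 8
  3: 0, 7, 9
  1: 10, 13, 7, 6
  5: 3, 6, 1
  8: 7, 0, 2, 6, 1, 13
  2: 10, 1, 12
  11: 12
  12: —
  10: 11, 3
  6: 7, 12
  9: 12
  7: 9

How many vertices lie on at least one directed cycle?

9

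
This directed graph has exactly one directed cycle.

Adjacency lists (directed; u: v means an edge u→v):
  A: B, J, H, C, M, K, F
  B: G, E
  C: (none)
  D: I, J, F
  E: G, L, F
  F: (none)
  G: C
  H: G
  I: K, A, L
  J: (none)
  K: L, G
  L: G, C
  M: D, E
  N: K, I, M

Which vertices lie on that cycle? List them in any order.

DFS with gray/black marking from I:
I gray
  K gray
    L gray
      G gray
        C gray
        C black
      G black
      L→C: C black — skip
    L black
    K→G: G black — skip
  K black
  A gray
    B gray
      B→G: G black — skip
      E gray
        E→G: G black — skip
        E→L: L black — skip
        F gray
        F black
      E black
    B black
    J gray
    J black
    H gray
      H→G: G black — skip
    H black
    A→C: C black — skip
    M gray
      D gray
        D→I: I is gray → back edge
Back edge closes the cycle I → A → M → D → I; its vertices are {A, D, I, M}.

A, D, I, M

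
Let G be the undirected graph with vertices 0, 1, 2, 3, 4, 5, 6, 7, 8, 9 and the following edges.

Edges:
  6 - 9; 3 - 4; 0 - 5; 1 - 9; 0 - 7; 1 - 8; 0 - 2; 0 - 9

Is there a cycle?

No

DFS, tracking each vertex's parent; an edge to a visited non-parent vertex closes a cycle.
Start from 8:
visit 8 (parent –)
  visit 1 (parent 8)
    1–8: parent, skip
    visit 9 (parent 1)
      visit 0 (parent 9)
        visit 7 (parent 0)
          7–0: parent, skip
        visit 5 (parent 0)
          5–0: parent, skip
        visit 2 (parent 0)
          2–0: parent, skip
        0–9: parent, skip
      9–1: parent, skip
      visit 6 (parent 9)
        6–9: parent, skip
visit 3 (parent –)
  visit 4 (parent 3)
    4–3: parent, skip
No non-parent visited neighbor found — the graph is a forest.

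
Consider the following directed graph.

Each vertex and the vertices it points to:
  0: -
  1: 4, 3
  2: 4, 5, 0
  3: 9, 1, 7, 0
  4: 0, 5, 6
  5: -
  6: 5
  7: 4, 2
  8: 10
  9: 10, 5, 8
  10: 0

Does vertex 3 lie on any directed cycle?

3 is on a cycle iff 3 can reach itself via ≥1 edge.
3 → 1 → 3 — yes.

Yes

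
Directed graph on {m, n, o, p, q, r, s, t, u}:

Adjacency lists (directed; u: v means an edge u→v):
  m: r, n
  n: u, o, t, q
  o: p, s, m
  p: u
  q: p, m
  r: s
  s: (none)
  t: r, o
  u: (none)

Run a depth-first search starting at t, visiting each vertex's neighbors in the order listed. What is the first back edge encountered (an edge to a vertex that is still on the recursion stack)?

n->o

DFS from t (visiting each vertex's neighbors in the order listed); mark gray on enter, black on exit:
t gray
  r gray
    s gray
    s black
  r black
  o gray
    p gray
      u gray
      u black
    p black
    o→s: s black — skip
    m gray
      m→r: r black — skip
      n gray
        n→u: u black — skip
        n→o: o is gray → back edge
First back edge: n → o.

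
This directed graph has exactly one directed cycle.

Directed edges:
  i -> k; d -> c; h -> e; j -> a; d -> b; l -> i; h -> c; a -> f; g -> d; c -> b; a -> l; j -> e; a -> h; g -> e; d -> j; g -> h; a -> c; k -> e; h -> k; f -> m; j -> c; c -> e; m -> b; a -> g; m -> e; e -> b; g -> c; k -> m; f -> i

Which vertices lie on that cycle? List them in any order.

DFS with gray/black marking from a:
a gray
  l gray
    i gray
      k gray
        e gray
          b gray
          b black
        e black
        m gray
          m→e: e black — skip
          m→b: b black — skip
        m black
      k black
    i black
  l black
  h gray
    c gray
      c→e: e black — skip
      c→b: b black — skip
    c black
    h→e: e black — skip
    h→k: k black — skip
  h black
  g gray
    d gray
      j gray
        j→a: a is gray → back edge
Back edge closes the cycle a → g → d → j → a; its vertices are {a, d, g, j}.

a, d, g, j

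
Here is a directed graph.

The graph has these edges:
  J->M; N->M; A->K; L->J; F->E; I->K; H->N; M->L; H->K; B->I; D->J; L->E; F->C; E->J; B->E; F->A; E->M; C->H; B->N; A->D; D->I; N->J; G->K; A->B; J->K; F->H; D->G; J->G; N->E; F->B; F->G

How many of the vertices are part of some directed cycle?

A vertex is on a directed cycle iff it belongs to a strongly connected component of size ≥ 2 (or has a self-loop).
The vertices on cycles are {E, J, L, M} — 4 in total.

4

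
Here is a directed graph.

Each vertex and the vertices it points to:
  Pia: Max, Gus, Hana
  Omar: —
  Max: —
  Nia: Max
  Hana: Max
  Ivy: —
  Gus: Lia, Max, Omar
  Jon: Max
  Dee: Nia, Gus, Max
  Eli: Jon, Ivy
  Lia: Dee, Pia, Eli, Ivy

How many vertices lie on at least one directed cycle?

A vertex is on a directed cycle iff it belongs to a strongly connected component of size ≥ 2 (or has a self-loop).
The vertices on cycles are {Dee, Gus, Lia, Pia} — 4 in total.

4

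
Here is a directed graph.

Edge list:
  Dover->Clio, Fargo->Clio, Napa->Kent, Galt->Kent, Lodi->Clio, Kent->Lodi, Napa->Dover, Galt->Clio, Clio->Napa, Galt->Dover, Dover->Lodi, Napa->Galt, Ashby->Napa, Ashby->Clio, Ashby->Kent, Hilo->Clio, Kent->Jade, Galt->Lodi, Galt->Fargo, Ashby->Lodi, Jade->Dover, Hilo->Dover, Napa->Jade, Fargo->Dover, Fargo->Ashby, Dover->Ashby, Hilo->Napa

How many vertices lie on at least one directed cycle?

9

A vertex is on a directed cycle iff it belongs to a strongly connected component of size ≥ 2 (or has a self-loop).
The vertices on cycles are {Clio, Galt, Jade, Kent, Lodi, Napa, Ashby, Dover, Fargo} — 9 in total.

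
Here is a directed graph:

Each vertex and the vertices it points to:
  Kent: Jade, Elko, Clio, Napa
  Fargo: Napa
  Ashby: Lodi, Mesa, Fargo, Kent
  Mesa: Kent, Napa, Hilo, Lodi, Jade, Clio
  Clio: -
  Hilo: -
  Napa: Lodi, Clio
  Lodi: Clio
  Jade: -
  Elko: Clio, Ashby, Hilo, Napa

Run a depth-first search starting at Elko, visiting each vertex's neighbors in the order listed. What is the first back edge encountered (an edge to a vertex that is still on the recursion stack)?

DFS from Elko (visiting each vertex's neighbors in the order listed); mark gray on enter, black on exit:
Elko gray
  Clio gray
  Clio black
  Ashby gray
    Lodi gray
      Lodi→Clio: Clio black — skip
    Lodi black
    Mesa gray
      Kent gray
        Jade gray
        Jade black
        Kent→Elko: Elko is gray → back edge
First back edge: Kent → Elko.

Kent->Elko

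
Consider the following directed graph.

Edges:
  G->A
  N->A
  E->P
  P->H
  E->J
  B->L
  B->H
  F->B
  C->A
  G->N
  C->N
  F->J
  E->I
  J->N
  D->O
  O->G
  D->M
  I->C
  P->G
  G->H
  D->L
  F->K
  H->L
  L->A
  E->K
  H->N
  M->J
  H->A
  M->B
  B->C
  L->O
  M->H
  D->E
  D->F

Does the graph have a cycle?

Yes

DFS with white/gray/black marking, starting from G:
G gray
  A gray
  A black
  N gray
    N→A: A black — skip
  N black
  H gray
    L gray
      L→A: A black — skip
      O gray
        O→G: G is gray → back edge
Back edge found, so a cycle exists: G → H → L → O → G.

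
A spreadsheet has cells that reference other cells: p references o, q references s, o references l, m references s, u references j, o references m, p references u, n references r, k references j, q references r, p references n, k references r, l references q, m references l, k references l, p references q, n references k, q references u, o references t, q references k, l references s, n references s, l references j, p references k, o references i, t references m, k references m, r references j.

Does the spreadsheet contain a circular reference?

Yes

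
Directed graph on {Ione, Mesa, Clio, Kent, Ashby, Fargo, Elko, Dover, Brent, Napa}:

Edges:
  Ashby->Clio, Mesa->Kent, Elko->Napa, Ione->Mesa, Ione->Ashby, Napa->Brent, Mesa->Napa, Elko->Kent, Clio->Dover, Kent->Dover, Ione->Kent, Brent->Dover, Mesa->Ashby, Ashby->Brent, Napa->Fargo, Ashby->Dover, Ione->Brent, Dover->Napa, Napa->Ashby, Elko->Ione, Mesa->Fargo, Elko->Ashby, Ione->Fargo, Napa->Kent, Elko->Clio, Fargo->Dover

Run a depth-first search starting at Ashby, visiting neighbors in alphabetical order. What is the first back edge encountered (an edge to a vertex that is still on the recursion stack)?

DFS from Ashby (visiting neighbors in alphabetical order); mark gray on enter, black on exit:
Ashby gray
  Brent gray
    Dover gray
      Napa gray
        Napa→Ashby: Ashby is gray → back edge
First back edge: Napa → Ashby.

Napa->Ashby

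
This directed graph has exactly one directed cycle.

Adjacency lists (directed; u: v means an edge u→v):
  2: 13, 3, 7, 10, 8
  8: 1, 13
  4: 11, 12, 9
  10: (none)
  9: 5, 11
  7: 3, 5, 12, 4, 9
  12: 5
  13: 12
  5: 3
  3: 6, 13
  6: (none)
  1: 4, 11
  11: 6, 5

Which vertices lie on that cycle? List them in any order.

3, 5, 12, 13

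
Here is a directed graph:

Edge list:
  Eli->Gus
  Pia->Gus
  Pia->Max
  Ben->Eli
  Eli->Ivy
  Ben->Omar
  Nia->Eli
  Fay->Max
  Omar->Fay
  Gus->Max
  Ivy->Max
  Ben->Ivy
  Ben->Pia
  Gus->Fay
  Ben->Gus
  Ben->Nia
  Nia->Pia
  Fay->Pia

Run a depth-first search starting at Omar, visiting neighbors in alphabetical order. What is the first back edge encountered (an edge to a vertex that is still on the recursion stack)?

DFS from Omar (visiting neighbors in alphabetical order); mark gray on enter, black on exit:
Omar gray
  Fay gray
    Max gray
    Max black
    Pia gray
      Gus gray
        Gus→Fay: Fay is gray → back edge
First back edge: Gus → Fay.

Gus->Fay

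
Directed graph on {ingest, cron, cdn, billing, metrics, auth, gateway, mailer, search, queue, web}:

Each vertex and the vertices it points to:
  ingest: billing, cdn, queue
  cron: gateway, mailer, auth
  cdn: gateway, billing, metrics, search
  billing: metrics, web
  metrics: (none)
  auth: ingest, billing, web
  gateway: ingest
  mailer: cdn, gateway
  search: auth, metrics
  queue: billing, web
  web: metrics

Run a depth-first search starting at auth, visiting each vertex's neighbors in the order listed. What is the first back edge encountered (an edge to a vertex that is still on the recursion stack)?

gateway→ingest

DFS from auth (visiting each vertex's neighbors in the order listed); mark gray on enter, black on exit:
auth gray
  ingest gray
    billing gray
      metrics gray
      metrics black
      web gray
        web→metrics: metrics black — skip
      web black
    billing black
    cdn gray
      gateway gray
        gateway→ingest: ingest is gray → back edge
First back edge: gateway → ingest.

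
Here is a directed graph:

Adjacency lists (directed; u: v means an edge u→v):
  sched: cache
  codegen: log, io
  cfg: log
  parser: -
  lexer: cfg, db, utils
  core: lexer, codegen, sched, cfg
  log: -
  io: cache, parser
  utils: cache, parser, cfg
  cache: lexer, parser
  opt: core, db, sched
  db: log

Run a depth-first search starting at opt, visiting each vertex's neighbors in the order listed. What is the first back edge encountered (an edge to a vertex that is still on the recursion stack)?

cache->lexer

DFS from opt (visiting each vertex's neighbors in the order listed); mark gray on enter, black on exit:
opt gray
  core gray
    lexer gray
      cfg gray
        log gray
        log black
      cfg black
      db gray
        db→log: log black — skip
      db black
      utils gray
        cache gray
          cache→lexer: lexer is gray → back edge
First back edge: cache → lexer.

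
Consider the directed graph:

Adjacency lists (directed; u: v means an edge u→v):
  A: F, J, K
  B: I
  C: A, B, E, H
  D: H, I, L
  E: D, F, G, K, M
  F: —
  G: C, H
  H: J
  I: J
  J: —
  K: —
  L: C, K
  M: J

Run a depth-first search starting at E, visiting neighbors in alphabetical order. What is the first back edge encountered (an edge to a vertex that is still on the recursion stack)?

C→E

DFS from E (visiting neighbors in alphabetical order); mark gray on enter, black on exit:
E gray
  D gray
    H gray
      J gray
      J black
    H black
    I gray
      I→J: J black — skip
    I black
    L gray
      C gray
        A gray
          F gray
          F black
          A→J: J black — skip
          K gray
          K black
        A black
        B gray
          B→I: I black — skip
        B black
        C→E: E is gray → back edge
First back edge: C → E.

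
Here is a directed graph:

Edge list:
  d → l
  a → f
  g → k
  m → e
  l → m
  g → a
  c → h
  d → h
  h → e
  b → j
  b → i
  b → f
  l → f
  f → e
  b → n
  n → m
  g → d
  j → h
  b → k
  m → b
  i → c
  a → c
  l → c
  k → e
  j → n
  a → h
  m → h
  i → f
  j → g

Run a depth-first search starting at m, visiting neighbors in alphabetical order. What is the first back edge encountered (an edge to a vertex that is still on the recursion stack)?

DFS from m (visiting neighbors in alphabetical order); mark gray on enter, black on exit:
m gray
  b gray
    f gray
      e gray
      e black
    f black
    i gray
      c gray
        h gray
          h→e: e black — skip
        h black
      c black
      i→f: f black — skip
    i black
    j gray
      g gray
        a gray
          a→c: c black — skip
          a→f: f black — skip
          a→h: h black — skip
        a black
        d gray
          d→h: h black — skip
          l gray
            l→c: c black — skip
            l→f: f black — skip
            l→m: m is gray → back edge
First back edge: l → m.

l→m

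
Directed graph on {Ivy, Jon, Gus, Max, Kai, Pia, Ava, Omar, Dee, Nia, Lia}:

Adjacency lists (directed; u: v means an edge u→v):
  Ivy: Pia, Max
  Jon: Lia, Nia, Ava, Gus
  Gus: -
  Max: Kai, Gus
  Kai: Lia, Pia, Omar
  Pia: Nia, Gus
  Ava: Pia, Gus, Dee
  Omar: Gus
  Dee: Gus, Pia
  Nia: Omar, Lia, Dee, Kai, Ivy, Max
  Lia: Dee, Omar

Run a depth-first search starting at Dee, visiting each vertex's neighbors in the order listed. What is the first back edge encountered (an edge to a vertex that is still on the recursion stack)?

DFS from Dee (visiting each vertex's neighbors in the order listed); mark gray on enter, black on exit:
Dee gray
  Gus gray
  Gus black
  Pia gray
    Nia gray
      Omar gray
        Omar→Gus: Gus black — skip
      Omar black
      Lia gray
        Lia→Dee: Dee is gray → back edge
First back edge: Lia → Dee.

Lia->Dee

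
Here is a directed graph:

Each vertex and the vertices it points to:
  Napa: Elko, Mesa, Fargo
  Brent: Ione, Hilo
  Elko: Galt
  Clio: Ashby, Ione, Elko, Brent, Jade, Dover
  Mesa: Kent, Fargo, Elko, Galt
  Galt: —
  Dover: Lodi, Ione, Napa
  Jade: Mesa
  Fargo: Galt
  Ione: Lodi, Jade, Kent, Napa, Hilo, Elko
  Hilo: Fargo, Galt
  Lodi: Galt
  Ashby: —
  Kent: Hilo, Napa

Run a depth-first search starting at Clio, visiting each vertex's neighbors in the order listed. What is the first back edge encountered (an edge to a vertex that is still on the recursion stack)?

DFS from Clio (visiting each vertex's neighbors in the order listed); mark gray on enter, black on exit:
Clio gray
  Ashby gray
  Ashby black
  Ione gray
    Lodi gray
      Galt gray
      Galt black
    Lodi black
    Jade gray
      Mesa gray
        Kent gray
          Hilo gray
            Fargo gray
              Fargo→Galt: Galt black — skip
            Fargo black
            Hilo→Galt: Galt black — skip
          Hilo black
          Napa gray
            Elko gray
              Elko→Galt: Galt black — skip
            Elko black
            Napa→Mesa: Mesa is gray → back edge
First back edge: Napa → Mesa.

Napa->Mesa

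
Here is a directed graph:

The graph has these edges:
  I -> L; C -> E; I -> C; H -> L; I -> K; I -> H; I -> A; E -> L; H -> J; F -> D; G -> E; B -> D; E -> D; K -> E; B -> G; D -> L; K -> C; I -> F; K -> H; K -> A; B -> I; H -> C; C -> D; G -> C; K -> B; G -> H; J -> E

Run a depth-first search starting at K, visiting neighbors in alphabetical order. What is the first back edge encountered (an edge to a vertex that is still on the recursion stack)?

DFS from K (visiting neighbors in alphabetical order); mark gray on enter, black on exit:
K gray
  A gray
  A black
  B gray
    D gray
      L gray
      L black
    D black
    G gray
      C gray
        C→D: D black — skip
        E gray
          E→D: D black — skip
          E→L: L black — skip
        E black
      C black
      G→E: E black — skip
      H gray
        H→C: C black — skip
        J gray
          J→E: E black — skip
        J black
        H→L: L black — skip
      H black
    G black
    I gray
      I→A: A black — skip
      I→C: C black — skip
      F gray
        F→D: D black — skip
      F black
      I→H: H black — skip
      I→K: K is gray → back edge
First back edge: I → K.

I→K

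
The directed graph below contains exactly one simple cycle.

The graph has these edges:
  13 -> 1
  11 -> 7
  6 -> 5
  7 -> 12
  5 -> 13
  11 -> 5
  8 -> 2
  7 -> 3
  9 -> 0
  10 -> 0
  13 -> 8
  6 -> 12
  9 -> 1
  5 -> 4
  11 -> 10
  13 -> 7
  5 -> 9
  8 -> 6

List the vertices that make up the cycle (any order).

5, 6, 8, 13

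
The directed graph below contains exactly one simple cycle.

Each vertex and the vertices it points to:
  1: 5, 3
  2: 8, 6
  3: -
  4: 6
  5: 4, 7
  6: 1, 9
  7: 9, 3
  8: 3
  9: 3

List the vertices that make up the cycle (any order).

1, 4, 5, 6

DFS with gray/black marking from 6:
6 gray
  1 gray
    5 gray
      4 gray
        4→6: 6 is gray → back edge
Back edge closes the cycle 6 → 1 → 5 → 4 → 6; its vertices are {1, 4, 5, 6}.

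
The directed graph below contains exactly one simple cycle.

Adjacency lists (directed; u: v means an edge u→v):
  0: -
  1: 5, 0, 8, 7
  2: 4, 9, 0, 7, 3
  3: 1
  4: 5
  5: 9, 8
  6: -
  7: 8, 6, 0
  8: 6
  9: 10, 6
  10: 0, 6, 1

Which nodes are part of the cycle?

DFS with gray/black marking from 9:
9 gray
  10 gray
    0 gray
    0 black
    6 gray
    6 black
    1 gray
      5 gray
        5→9: 9 is gray → back edge
Back edge closes the cycle 9 → 10 → 1 → 5 → 9; its vertices are {1, 5, 9, 10}.

1, 5, 9, 10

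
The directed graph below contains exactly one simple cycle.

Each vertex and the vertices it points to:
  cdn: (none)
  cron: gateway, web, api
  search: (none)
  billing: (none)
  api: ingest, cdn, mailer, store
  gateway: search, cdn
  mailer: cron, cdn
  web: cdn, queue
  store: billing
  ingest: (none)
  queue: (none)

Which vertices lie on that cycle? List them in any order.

api, cron, mailer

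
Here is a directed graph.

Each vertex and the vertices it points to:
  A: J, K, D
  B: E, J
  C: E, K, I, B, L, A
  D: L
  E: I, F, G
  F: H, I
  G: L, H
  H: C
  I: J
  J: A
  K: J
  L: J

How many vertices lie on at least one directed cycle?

11

A vertex is on a directed cycle iff it belongs to a strongly connected component of size ≥ 2 (or has a self-loop).
The vertices on cycles are {A, B, C, D, E, F, G, H, J, K, L} — 11 in total.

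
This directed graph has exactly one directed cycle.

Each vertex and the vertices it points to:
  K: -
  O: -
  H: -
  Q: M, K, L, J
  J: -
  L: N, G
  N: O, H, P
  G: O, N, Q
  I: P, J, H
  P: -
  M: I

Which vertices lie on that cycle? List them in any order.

G, L, Q

DFS with gray/black marking from Q:
Q gray
  M gray
    I gray
      P gray
      P black
      J gray
      J black
      H gray
      H black
    I black
  M black
  K gray
  K black
  L gray
    N gray
      O gray
      O black
      N→H: H black — skip
      N→P: P black — skip
    N black
    G gray
      G→O: O black — skip
      G→N: N black — skip
      G→Q: Q is gray → back edge
Back edge closes the cycle Q → L → G → Q; its vertices are {G, L, Q}.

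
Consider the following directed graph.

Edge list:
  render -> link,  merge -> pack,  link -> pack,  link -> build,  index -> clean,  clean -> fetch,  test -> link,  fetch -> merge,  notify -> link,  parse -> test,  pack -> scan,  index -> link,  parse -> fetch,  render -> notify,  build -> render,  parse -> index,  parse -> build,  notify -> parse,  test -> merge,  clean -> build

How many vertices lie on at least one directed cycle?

8

A vertex is on a directed cycle iff it belongs to a strongly connected component of size ≥ 2 (or has a self-loop).
The vertices on cycles are {link, test, build, clean, index, parse, notify, render} — 8 in total.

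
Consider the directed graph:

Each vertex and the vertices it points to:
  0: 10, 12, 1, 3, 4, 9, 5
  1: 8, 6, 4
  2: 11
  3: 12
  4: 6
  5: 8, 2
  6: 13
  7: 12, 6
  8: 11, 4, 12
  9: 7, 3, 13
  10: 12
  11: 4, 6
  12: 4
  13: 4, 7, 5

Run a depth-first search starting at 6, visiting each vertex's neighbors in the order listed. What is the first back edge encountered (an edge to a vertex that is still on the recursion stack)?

DFS from 6 (visiting each vertex's neighbors in the order listed); mark gray on enter, black on exit:
6 gray
  13 gray
    4 gray
      4→6: 6 is gray → back edge
First back edge: 4 → 6.

4→6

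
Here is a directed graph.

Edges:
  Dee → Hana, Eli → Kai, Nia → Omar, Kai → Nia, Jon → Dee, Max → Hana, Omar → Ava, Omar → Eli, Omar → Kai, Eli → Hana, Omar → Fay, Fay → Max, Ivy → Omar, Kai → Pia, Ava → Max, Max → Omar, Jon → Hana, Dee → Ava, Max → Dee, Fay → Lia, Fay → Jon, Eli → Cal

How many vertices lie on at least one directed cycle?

9

A vertex is on a directed cycle iff it belongs to a strongly connected component of size ≥ 2 (or has a self-loop).
The vertices on cycles are {Ava, Dee, Eli, Fay, Jon, Kai, Max, Nia, Omar} — 9 in total.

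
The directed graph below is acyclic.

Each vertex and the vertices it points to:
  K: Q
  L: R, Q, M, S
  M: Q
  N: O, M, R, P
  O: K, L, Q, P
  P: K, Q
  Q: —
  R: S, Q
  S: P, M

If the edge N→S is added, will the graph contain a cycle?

No

Adding N→S creates a cycle iff S can already reach N.
Explore from S: no path reaches N. The graph stays acyclic.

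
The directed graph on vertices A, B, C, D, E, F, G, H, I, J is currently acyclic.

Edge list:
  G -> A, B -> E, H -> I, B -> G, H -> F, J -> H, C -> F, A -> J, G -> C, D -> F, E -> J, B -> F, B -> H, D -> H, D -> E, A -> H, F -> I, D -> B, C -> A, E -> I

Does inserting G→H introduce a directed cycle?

No

Adding G→H creates a cycle iff H can already reach G.
Explore from H: no path reaches G. The graph stays acyclic.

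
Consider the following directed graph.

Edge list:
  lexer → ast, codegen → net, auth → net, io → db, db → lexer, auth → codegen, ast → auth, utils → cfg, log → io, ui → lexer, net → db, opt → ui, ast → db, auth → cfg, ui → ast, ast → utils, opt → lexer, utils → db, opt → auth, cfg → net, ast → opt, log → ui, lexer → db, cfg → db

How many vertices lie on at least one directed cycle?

10

A vertex is on a directed cycle iff it belongs to a strongly connected component of size ≥ 2 (or has a self-loop).
The vertices on cycles are {db, ui, ast, cfg, net, opt, auth, lexer, utils, codegen} — 10 in total.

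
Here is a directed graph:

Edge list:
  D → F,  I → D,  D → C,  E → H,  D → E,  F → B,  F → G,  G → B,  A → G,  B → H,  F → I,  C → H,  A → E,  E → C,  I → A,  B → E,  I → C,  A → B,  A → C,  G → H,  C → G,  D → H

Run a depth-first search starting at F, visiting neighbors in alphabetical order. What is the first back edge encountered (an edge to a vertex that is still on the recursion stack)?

G->B

DFS from F (visiting neighbors in alphabetical order); mark gray on enter, black on exit:
F gray
  B gray
    E gray
      C gray
        G gray
          G→B: B is gray → back edge
First back edge: G → B.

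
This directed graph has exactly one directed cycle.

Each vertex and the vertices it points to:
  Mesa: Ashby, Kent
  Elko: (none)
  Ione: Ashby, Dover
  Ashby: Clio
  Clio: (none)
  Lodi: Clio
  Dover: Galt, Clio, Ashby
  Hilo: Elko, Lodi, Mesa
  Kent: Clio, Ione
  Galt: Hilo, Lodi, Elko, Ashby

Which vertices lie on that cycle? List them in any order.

Galt, Hilo, Ione, Kent, Mesa, Dover

DFS with gray/black marking from Galt:
Galt gray
  Hilo gray
    Elko gray
    Elko black
    Lodi gray
      Clio gray
      Clio black
    Lodi black
    Mesa gray
      Ashby gray
        Ashby→Clio: Clio black — skip
      Ashby black
      Kent gray
        Kent→Clio: Clio black — skip
        Ione gray
          Ione→Ashby: Ashby black — skip
          Dover gray
            Dover→Galt: Galt is gray → back edge
Back edge closes the cycle Galt → Hilo → Mesa → Kent → Ione → Dover → Galt; its vertices are {Galt, Hilo, Ione, Kent, Mesa, Dover}.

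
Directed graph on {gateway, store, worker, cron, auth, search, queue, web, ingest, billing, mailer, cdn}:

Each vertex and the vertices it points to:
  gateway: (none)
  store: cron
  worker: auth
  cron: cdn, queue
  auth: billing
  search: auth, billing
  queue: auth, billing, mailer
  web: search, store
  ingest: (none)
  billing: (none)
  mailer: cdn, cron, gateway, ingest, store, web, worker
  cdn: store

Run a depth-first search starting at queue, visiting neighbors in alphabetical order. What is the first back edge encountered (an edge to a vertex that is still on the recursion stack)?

DFS from queue (visiting neighbors in alphabetical order); mark gray on enter, black on exit:
queue gray
  auth gray
    billing gray
    billing black
  auth black
  queue→billing: billing black — skip
  mailer gray
    cdn gray
      store gray
        cron gray
          cron→cdn: cdn is gray → back edge
First back edge: cron → cdn.

cron->cdn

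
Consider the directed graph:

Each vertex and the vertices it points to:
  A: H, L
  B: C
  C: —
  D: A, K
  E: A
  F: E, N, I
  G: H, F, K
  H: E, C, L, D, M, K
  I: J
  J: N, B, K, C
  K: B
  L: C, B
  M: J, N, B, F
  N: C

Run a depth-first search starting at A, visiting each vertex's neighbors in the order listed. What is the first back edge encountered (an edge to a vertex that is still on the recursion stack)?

E→A

DFS from A (visiting each vertex's neighbors in the order listed); mark gray on enter, black on exit:
A gray
  H gray
    E gray
      E→A: A is gray → back edge
First back edge: E → A.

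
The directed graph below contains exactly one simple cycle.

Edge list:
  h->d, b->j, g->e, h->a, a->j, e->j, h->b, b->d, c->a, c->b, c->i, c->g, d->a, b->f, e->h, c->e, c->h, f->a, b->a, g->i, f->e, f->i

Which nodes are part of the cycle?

b, e, f, h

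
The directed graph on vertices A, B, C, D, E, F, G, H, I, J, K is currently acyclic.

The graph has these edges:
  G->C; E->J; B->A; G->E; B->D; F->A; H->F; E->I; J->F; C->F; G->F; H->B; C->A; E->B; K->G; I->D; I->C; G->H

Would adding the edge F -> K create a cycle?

Yes

Adding F→K creates a cycle iff K can already reach F.
Path from K: K → G → F.
So K → … → F → K is a cycle.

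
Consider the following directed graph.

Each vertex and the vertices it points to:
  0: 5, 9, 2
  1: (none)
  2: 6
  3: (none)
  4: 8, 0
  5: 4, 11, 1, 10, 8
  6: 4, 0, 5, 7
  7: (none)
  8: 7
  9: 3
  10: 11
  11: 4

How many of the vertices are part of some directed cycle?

7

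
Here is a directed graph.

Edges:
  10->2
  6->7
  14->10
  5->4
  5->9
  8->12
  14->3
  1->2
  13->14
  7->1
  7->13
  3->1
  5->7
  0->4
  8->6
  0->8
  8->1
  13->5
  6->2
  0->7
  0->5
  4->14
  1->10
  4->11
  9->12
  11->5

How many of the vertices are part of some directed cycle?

5

A vertex is on a directed cycle iff it belongs to a strongly connected component of size ≥ 2 (or has a self-loop).
The vertices on cycles are {4, 5, 7, 11, 13} — 5 in total.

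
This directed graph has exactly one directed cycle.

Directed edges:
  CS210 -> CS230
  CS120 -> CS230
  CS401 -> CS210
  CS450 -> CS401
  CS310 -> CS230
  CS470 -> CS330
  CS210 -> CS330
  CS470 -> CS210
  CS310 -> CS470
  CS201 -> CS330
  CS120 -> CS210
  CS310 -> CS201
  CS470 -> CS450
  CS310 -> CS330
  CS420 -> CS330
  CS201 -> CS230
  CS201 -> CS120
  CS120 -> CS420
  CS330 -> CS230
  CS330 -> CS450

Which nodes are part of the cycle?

CS210, CS330, CS401, CS450

DFS with gray/black marking from CS450:
CS450 gray
  CS401 gray
    CS210 gray
      CS230 gray
      CS230 black
      CS330 gray
        CS330→CS450: CS450 is gray → back edge
Back edge closes the cycle CS450 → CS401 → CS210 → CS330 → CS450; its vertices are {CS210, CS330, CS401, CS450}.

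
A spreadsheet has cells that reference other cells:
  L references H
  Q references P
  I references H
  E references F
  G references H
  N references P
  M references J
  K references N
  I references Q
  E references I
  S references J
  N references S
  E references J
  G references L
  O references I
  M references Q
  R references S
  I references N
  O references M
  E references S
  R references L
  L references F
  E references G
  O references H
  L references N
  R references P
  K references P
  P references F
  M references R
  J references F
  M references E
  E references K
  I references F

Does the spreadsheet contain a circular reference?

No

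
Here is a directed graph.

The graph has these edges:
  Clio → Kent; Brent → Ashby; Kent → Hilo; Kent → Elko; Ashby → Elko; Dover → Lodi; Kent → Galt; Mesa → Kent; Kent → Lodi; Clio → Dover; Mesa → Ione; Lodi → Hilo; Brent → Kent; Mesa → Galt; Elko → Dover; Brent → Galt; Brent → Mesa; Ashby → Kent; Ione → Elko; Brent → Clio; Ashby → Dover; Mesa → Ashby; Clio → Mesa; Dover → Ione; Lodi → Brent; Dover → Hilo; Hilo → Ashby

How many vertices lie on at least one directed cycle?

A vertex is on a directed cycle iff it belongs to a strongly connected component of size ≥ 2 (or has a self-loop).
The vertices on cycles are {Clio, Elko, Hilo, Ione, Kent, Lodi, Mesa, Ashby, Brent, Dover} — 10 in total.

10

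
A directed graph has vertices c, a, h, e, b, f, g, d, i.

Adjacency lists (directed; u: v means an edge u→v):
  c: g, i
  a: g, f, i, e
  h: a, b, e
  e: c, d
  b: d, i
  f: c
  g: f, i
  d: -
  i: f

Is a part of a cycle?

No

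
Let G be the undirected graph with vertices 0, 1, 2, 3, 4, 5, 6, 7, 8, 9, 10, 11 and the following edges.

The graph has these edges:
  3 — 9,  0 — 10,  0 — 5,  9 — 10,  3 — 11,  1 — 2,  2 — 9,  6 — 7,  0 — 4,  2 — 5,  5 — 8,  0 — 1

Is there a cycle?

Yes

DFS, tracking each vertex's parent; an edge to a visited non-parent vertex closes a cycle.
Start from 7:
visit 7 (parent –)
  visit 6 (parent 7)
    6–7: parent, skip
visit 0 (parent –)
  visit 10 (parent 0)
    10–0: parent, skip
    visit 9 (parent 10)
      9–10: parent, skip
      visit 2 (parent 9)
        visit 5 (parent 2)
          visit 8 (parent 5)
            8–5: parent, skip
          5–2: parent, skip
          5–0: 0 visited and ≠ parent → cycle
Cycle: 0 – 10 – 9 – 2 – 5 – 0.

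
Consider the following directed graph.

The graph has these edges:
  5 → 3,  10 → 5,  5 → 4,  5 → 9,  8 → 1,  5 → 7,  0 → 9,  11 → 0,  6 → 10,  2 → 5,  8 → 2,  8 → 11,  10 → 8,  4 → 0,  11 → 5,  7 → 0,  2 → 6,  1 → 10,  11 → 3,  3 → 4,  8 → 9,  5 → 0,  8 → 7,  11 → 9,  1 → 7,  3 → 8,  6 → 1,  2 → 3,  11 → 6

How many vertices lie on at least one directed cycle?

A vertex is on a directed cycle iff it belongs to a strongly connected component of size ≥ 2 (or has a self-loop).
The vertices on cycles are {1, 2, 3, 5, 6, 8, 10, 11} — 8 in total.

8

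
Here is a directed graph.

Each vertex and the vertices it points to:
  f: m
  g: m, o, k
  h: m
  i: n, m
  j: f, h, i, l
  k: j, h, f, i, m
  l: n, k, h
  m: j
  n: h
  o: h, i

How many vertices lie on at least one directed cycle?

A vertex is on a directed cycle iff it belongs to a strongly connected component of size ≥ 2 (or has a self-loop).
The vertices on cycles are {f, h, i, j, k, l, m, n} — 8 in total.

8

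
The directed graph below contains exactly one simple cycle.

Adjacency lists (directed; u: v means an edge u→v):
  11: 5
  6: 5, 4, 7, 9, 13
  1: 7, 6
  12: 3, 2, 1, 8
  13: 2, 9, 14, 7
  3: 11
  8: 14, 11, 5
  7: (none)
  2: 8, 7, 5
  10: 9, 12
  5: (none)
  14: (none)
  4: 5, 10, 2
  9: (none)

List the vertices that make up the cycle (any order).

DFS with gray/black marking from 1:
1 gray
  7 gray
  7 black
  6 gray
    5 gray
    5 black
    4 gray
      4→5: 5 black — skip
      10 gray
        9 gray
        9 black
        12 gray
          3 gray
            11 gray
              11→5: 5 black — skip
            11 black
          3 black
          2 gray
            8 gray
              14 gray
              14 black
              8→11: 11 black — skip
              8→5: 5 black — skip
            8 black
            2→7: 7 black — skip
            2→5: 5 black — skip
          2 black
          12→1: 1 is gray → back edge
Back edge closes the cycle 1 → 6 → 4 → 10 → 12 → 1; its vertices are {1, 4, 6, 10, 12}.

1, 4, 6, 10, 12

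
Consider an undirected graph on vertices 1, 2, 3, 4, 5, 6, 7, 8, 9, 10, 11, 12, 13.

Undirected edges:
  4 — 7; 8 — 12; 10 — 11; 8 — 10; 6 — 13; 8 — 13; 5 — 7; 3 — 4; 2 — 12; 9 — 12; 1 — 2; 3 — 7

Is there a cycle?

DFS, tracking each vertex's parent; an edge to a visited non-parent vertex closes a cycle.
Start from 9:
visit 9 (parent –)
  visit 12 (parent 9)
    visit 8 (parent 12)
      visit 13 (parent 8)
        visit 6 (parent 13)
          6–13: parent, skip
        13–8: parent, skip
      8–12: parent, skip
      visit 10 (parent 8)
        visit 11 (parent 10)
          11–10: parent, skip
        10–8: parent, skip
    visit 2 (parent 12)
      visit 1 (parent 2)
        1–2: parent, skip
      2–12: parent, skip
    12–9: parent, skip
visit 3 (parent –)
  visit 4 (parent 3)
    visit 7 (parent 4)
      7–3: 3 visited and ≠ parent → cycle
Cycle: 3 – 4 – 7 – 3.

Yes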